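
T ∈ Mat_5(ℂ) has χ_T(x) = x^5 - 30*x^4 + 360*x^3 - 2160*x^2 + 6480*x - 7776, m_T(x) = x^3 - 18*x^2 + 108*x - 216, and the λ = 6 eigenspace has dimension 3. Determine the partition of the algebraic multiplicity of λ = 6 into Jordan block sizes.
Block sizes for λ = 6: [3, 1, 1]

Step 1 — from the characteristic polynomial, algebraic multiplicity of λ = 6 is 5. From dim ker(T − (6)·I) = 3, there are exactly 3 Jordan blocks for λ = 6.
Step 2 — from the minimal polynomial, the factor (x − 6)^3 tells us the largest block for λ = 6 has size 3.
Step 3 — with total size 5, 3 blocks, and largest block 3, the block sizes (in nonincreasing order) are [3, 1, 1].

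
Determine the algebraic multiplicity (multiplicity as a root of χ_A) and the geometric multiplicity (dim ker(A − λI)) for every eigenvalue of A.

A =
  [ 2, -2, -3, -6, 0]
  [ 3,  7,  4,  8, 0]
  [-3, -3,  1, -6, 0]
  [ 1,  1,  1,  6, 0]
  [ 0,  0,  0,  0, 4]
λ = 4: alg = 5, geom = 3

Step 1 — factor the characteristic polynomial to read off the algebraic multiplicities:
  χ_A(x) = (x - 4)^5

Step 2 — compute geometric multiplicities via the rank-nullity identity g(λ) = n − rank(A − λI):
  rank(A − (4)·I) = 2, so dim ker(A − (4)·I) = n − 2 = 3

Summary:
  λ = 4: algebraic multiplicity = 5, geometric multiplicity = 3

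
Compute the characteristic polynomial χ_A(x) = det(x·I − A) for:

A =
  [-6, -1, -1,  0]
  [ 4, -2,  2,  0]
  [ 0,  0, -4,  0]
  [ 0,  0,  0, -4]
x^4 + 16*x^3 + 96*x^2 + 256*x + 256

Expanding det(x·I − A) (e.g. by cofactor expansion or by noting that A is similar to its Jordan form J, which has the same characteristic polynomial as A) gives
  χ_A(x) = x^4 + 16*x^3 + 96*x^2 + 256*x + 256
which factors as (x + 4)^4. The eigenvalues (with algebraic multiplicities) are λ = -4 with multiplicity 4.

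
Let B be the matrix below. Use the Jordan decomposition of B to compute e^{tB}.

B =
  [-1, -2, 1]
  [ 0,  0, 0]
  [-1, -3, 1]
e^{tB} =
  [1 - t, -t^2/2 - 2*t, t]
  [0, 1, 0]
  [-t, -t^2/2 - 3*t, t + 1]

Strategy: write B = P · J · P⁻¹ where J is a Jordan canonical form, so e^{tB} = P · e^{tJ} · P⁻¹, and e^{tJ} can be computed block-by-block.

B has Jordan form
J =
  [0, 1, 0]
  [0, 0, 1]
  [0, 0, 0]
(up to reordering of blocks).

Per-block formulas:
  For a 3×3 Jordan block J_3(0): exp(t · J_3(0)) = e^(0t)·(I + t·N + (t^2/2)·N^2), where N is the 3×3 nilpotent shift.

After assembling e^{tJ} and conjugating by P, we get:

e^{tB} =
  [1 - t, -t^2/2 - 2*t, t]
  [0, 1, 0]
  [-t, -t^2/2 - 3*t, t + 1]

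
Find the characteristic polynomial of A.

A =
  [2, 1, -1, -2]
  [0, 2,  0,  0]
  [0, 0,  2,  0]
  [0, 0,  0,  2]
x^4 - 8*x^3 + 24*x^2 - 32*x + 16

Expanding det(x·I − A) (e.g. by cofactor expansion or by noting that A is similar to its Jordan form J, which has the same characteristic polynomial as A) gives
  χ_A(x) = x^4 - 8*x^3 + 24*x^2 - 32*x + 16
which factors as (x - 2)^4. The eigenvalues (with algebraic multiplicities) are λ = 2 with multiplicity 4.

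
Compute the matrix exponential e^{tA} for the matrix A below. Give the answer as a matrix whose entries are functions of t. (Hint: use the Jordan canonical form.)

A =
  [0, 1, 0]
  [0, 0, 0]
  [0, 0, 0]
e^{tA} =
  [1, t, 0]
  [0, 1, 0]
  [0, 0, 1]

Strategy: write A = P · J · P⁻¹ where J is a Jordan canonical form, so e^{tA} = P · e^{tJ} · P⁻¹, and e^{tJ} can be computed block-by-block.

A has Jordan form
J =
  [0, 1, 0]
  [0, 0, 0]
  [0, 0, 0]
(up to reordering of blocks).

Per-block formulas:
  For a 1×1 block at λ = 0: exp(t · [0]) = [e^(0t)].
  For a 2×2 Jordan block J_2(0): exp(t · J_2(0)) = e^(0t)·(I + t·N), where N is the 2×2 nilpotent shift.

After assembling e^{tJ} and conjugating by P, we get:

e^{tA} =
  [1, t, 0]
  [0, 1, 0]
  [0, 0, 1]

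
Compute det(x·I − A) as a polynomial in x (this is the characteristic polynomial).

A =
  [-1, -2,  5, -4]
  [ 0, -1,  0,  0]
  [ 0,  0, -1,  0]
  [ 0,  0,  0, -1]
x^4 + 4*x^3 + 6*x^2 + 4*x + 1

Expanding det(x·I − A) (e.g. by cofactor expansion or by noting that A is similar to its Jordan form J, which has the same characteristic polynomial as A) gives
  χ_A(x) = x^4 + 4*x^3 + 6*x^2 + 4*x + 1
which factors as (x + 1)^4. The eigenvalues (with algebraic multiplicities) are λ = -1 with multiplicity 4.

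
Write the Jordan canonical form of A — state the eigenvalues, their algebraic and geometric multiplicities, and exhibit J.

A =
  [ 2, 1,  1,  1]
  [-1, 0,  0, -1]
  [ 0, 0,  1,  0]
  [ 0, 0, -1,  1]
J_2(1) ⊕ J_2(1)

The characteristic polynomial is
  det(x·I − A) = x^4 - 4*x^3 + 6*x^2 - 4*x + 1 = (x - 1)^4

Eigenvalues and multiplicities (the geometric multiplicity of λ is n − rank(A − λI), which equals the number of Jordan blocks for λ):
  λ = 1: algebraic multiplicity = 4, geometric multiplicity = 2

Determining the block sizes for each eigenvalue:
  λ = 1: with am = 4 and gm = 2, the partition is not yet determined (e.g. several partitions of 4 into 2 parts exist). Let N = A − (1)·I. Computing rank(N^1) = 2, rank(N^2) = 0; the number of blocks of size ≥ j is rank(N^{j−1}) − rank(N^j), giving [2, 2]. So we have 2 block(s) of size 2 → block sizes [2, 2]

Assembling the blocks gives a Jordan form
J =
  [1, 1, 0, 0]
  [0, 1, 0, 0]
  [0, 0, 1, 1]
  [0, 0, 0, 1]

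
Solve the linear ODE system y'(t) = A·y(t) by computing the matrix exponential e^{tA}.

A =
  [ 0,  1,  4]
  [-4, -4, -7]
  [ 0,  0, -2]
e^{tA} =
  [2*t*exp(-2*t) + exp(-2*t), t*exp(-2*t), t^2*exp(-2*t)/2 + 4*t*exp(-2*t)]
  [-4*t*exp(-2*t), -2*t*exp(-2*t) + exp(-2*t), -t^2*exp(-2*t) - 7*t*exp(-2*t)]
  [0, 0, exp(-2*t)]

Strategy: write A = P · J · P⁻¹ where J is a Jordan canonical form, so e^{tA} = P · e^{tJ} · P⁻¹, and e^{tJ} can be computed block-by-block.

A has Jordan form
J =
  [-2,  1,  0]
  [ 0, -2,  1]
  [ 0,  0, -2]
(up to reordering of blocks).

Per-block formulas:
  For a 3×3 Jordan block J_3(-2): exp(t · J_3(-2)) = e^(-2t)·(I + t·N + (t^2/2)·N^2), where N is the 3×3 nilpotent shift.

After assembling e^{tJ} and conjugating by P, we get:

e^{tA} =
  [2*t*exp(-2*t) + exp(-2*t), t*exp(-2*t), t^2*exp(-2*t)/2 + 4*t*exp(-2*t)]
  [-4*t*exp(-2*t), -2*t*exp(-2*t) + exp(-2*t), -t^2*exp(-2*t) - 7*t*exp(-2*t)]
  [0, 0, exp(-2*t)]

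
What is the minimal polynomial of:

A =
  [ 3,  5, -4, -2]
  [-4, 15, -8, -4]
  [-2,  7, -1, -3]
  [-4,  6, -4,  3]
x^2 - 10*x + 25

The characteristic polynomial is χ_A(x) = (x - 5)^4, so the eigenvalues are known. The minimal polynomial is
  m_A(x) = Π_λ (x − λ)^{k_λ}
where k_λ is the size of the *largest* Jordan block for λ (equivalently, the smallest k with (A − λI)^k v = 0 for every generalised eigenvector v of λ).

  λ = 5: largest Jordan block has size 2, contributing (x − 5)^2

So m_A(x) = (x - 5)^2 = x^2 - 10*x + 25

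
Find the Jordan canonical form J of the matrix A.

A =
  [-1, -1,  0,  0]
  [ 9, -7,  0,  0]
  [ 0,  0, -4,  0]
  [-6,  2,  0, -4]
J_2(-4) ⊕ J_1(-4) ⊕ J_1(-4)

The characteristic polynomial is
  det(x·I − A) = x^4 + 16*x^3 + 96*x^2 + 256*x + 256 = (x + 4)^4

Eigenvalues and multiplicities (the geometric multiplicity of λ is n − rank(A − λI), which equals the number of Jordan blocks for λ):
  λ = -4: algebraic multiplicity = 4, geometric multiplicity = 3

Determining the block sizes for each eigenvalue:
  λ = -4: 3 blocks summing to 4 forces exactly one block of size 2 and the rest size 1 → block sizes [2, 1, 1]

Assembling the blocks gives a Jordan form
J =
  [-4,  1,  0,  0]
  [ 0, -4,  0,  0]
  [ 0,  0, -4,  0]
  [ 0,  0,  0, -4]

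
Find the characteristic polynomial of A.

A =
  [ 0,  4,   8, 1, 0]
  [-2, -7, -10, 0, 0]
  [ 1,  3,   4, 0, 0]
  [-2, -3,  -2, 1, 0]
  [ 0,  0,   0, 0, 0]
x^5 + 2*x^4 + x^3

Expanding det(x·I − A) (e.g. by cofactor expansion or by noting that A is similar to its Jordan form J, which has the same characteristic polynomial as A) gives
  χ_A(x) = x^5 + 2*x^4 + x^3
which factors as x^3*(x + 1)^2. The eigenvalues (with algebraic multiplicities) are λ = -1 with multiplicity 2, λ = 0 with multiplicity 3.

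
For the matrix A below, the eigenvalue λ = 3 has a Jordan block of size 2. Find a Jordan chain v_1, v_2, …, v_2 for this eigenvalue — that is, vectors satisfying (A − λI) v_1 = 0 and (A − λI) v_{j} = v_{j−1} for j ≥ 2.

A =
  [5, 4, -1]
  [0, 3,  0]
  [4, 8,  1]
A Jordan chain for λ = 3 of length 2:
v_1 = (2, 0, 4)ᵀ
v_2 = (1, 0, 0)ᵀ

Let N = A − (3)·I. We want v_2 with N^2 v_2 = 0 but N^1 v_2 ≠ 0; then v_{j-1} := N · v_j for j = 2, …, 2.

Pick v_2 = (1, 0, 0)ᵀ.
Then v_1 = N · v_2 = (2, 0, 4)ᵀ.

Sanity check: (A − (3)·I) v_1 = (0, 0, 0)ᵀ = 0. ✓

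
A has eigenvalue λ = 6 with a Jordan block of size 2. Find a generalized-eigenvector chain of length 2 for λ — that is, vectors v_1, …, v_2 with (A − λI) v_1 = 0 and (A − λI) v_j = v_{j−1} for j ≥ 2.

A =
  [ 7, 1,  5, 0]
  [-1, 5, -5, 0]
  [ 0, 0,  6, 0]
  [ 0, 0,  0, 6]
A Jordan chain for λ = 6 of length 2:
v_1 = (1, -1, 0, 0)ᵀ
v_2 = (1, 0, 0, 0)ᵀ

Let N = A − (6)·I. We want v_2 with N^2 v_2 = 0 but N^1 v_2 ≠ 0; then v_{j-1} := N · v_j for j = 2, …, 2.

Pick v_2 = (1, 0, 0, 0)ᵀ.
Then v_1 = N · v_2 = (1, -1, 0, 0)ᵀ.

Sanity check: (A − (6)·I) v_1 = (0, 0, 0, 0)ᵀ = 0. ✓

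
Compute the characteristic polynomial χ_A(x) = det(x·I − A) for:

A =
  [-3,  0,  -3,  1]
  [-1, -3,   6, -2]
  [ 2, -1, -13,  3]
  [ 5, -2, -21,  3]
x^4 + 16*x^3 + 96*x^2 + 256*x + 256

Expanding det(x·I − A) (e.g. by cofactor expansion or by noting that A is similar to its Jordan form J, which has the same characteristic polynomial as A) gives
  χ_A(x) = x^4 + 16*x^3 + 96*x^2 + 256*x + 256
which factors as (x + 4)^4. The eigenvalues (with algebraic multiplicities) are λ = -4 with multiplicity 4.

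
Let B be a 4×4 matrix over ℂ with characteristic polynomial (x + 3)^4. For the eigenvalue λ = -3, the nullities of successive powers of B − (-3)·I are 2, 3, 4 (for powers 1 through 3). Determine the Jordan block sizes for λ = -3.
Block sizes for λ = -3: [3, 1]

From the dimensions of kernels of powers, the number of Jordan blocks of size at least j is d_j − d_{j−1} where d_j = dim ker(N^j) (with d_0 = 0). Computing the differences gives [2, 1, 1].
The number of blocks of size exactly k is (#blocks of size ≥ k) − (#blocks of size ≥ k + 1), so the partition is: 1 block(s) of size 1, 1 block(s) of size 3.
In nonincreasing order the block sizes are [3, 1].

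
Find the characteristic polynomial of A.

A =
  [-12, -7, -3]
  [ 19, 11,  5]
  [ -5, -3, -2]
x^3 + 3*x^2 + 3*x + 1

Expanding det(x·I − A) (e.g. by cofactor expansion or by noting that A is similar to its Jordan form J, which has the same characteristic polynomial as A) gives
  χ_A(x) = x^3 + 3*x^2 + 3*x + 1
which factors as (x + 1)^3. The eigenvalues (with algebraic multiplicities) are λ = -1 with multiplicity 3.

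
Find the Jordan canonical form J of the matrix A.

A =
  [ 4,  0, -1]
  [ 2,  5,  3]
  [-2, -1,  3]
J_3(4)

The characteristic polynomial is
  det(x·I − A) = x^3 - 12*x^2 + 48*x - 64 = (x - 4)^3

Eigenvalues and multiplicities (the geometric multiplicity of λ is n − rank(A − λI), which equals the number of Jordan blocks for λ):
  λ = 4: algebraic multiplicity = 3, geometric multiplicity = 1

Determining the block sizes for each eigenvalue:
  λ = 4: one block (gm = 1), so the single block has size am = 3 → block sizes [3]

Assembling the blocks gives a Jordan form
J =
  [4, 1, 0]
  [0, 4, 1]
  [0, 0, 4]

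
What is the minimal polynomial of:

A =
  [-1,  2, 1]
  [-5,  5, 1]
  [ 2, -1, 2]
x^3 - 6*x^2 + 12*x - 8

The characteristic polynomial is χ_A(x) = (x - 2)^3, so the eigenvalues are known. The minimal polynomial is
  m_A(x) = Π_λ (x − λ)^{k_λ}
where k_λ is the size of the *largest* Jordan block for λ (equivalently, the smallest k with (A − λI)^k v = 0 for every generalised eigenvector v of λ).

  λ = 2: largest Jordan block has size 3, contributing (x − 2)^3

So m_A(x) = (x - 2)^3 = x^3 - 6*x^2 + 12*x - 8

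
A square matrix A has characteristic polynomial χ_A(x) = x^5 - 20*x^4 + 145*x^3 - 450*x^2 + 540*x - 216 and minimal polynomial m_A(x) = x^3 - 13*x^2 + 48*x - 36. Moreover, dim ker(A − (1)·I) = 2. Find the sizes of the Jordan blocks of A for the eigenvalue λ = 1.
Block sizes for λ = 1: [1, 1]

Step 1 — from the characteristic polynomial, algebraic multiplicity of λ = 1 is 2. From dim ker(A − (1)·I) = 2, there are exactly 2 Jordan blocks for λ = 1.
Step 2 — from the minimal polynomial, the factor (x − 1) tells us the largest block for λ = 1 has size 1.
Step 3 — with total size 2, 2 blocks, and largest block 1, the block sizes (in nonincreasing order) are [1, 1].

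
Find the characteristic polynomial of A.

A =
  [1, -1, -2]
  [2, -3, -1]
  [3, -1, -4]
x^3 + 6*x^2 + 12*x + 8

Expanding det(x·I − A) (e.g. by cofactor expansion or by noting that A is similar to its Jordan form J, which has the same characteristic polynomial as A) gives
  χ_A(x) = x^3 + 6*x^2 + 12*x + 8
which factors as (x + 2)^3. The eigenvalues (with algebraic multiplicities) are λ = -2 with multiplicity 3.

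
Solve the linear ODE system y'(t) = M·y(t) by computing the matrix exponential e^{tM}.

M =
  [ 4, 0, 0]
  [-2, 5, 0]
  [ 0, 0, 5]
e^{tM} =
  [exp(4*t), 0, 0]
  [-2*exp(5*t) + 2*exp(4*t), exp(5*t), 0]
  [0, 0, exp(5*t)]

Strategy: write M = P · J · P⁻¹ where J is a Jordan canonical form, so e^{tM} = P · e^{tJ} · P⁻¹, and e^{tJ} can be computed block-by-block.

M has Jordan form
J =
  [4, 0, 0]
  [0, 5, 0]
  [0, 0, 5]
(up to reordering of blocks).

Per-block formulas:
  For a 1×1 block at λ = 4: exp(t · [4]) = [e^(4t)].
  For a 1×1 block at λ = 5: exp(t · [5]) = [e^(5t)].

After assembling e^{tJ} and conjugating by P, we get:

e^{tM} =
  [exp(4*t), 0, 0]
  [-2*exp(5*t) + 2*exp(4*t), exp(5*t), 0]
  [0, 0, exp(5*t)]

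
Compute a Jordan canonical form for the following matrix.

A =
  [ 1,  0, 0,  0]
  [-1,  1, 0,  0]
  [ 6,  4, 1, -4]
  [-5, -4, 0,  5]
J_2(1) ⊕ J_1(1) ⊕ J_1(5)

The characteristic polynomial is
  det(x·I − A) = x^4 - 8*x^3 + 18*x^2 - 16*x + 5 = (x - 5)*(x - 1)^3

Eigenvalues and multiplicities (the geometric multiplicity of λ is n − rank(A − λI), which equals the number of Jordan blocks for λ):
  λ = 1: algebraic multiplicity = 3, geometric multiplicity = 2
  λ = 5: algebraic multiplicity = 1, geometric multiplicity = 1

Determining the block sizes for each eigenvalue:
  λ = 1: 2 blocks summing to 3 forces exactly one block of size 2 and the rest size 1 → block sizes [2, 1]
  λ = 5: one block (gm = 1), so the single block has size am = 1 → block sizes [1]

Assembling the blocks gives a Jordan form
J =
  [1, 1, 0, 0]
  [0, 1, 0, 0]
  [0, 0, 1, 0]
  [0, 0, 0, 5]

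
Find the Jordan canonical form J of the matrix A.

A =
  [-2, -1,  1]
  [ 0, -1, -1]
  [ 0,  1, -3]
J_2(-2) ⊕ J_1(-2)

The characteristic polynomial is
  det(x·I − A) = x^3 + 6*x^2 + 12*x + 8 = (x + 2)^3

Eigenvalues and multiplicities (the geometric multiplicity of λ is n − rank(A − λI), which equals the number of Jordan blocks for λ):
  λ = -2: algebraic multiplicity = 3, geometric multiplicity = 2

Determining the block sizes for each eigenvalue:
  λ = -2: 2 blocks summing to 3 forces exactly one block of size 2 and the rest size 1 → block sizes [2, 1]

Assembling the blocks gives a Jordan form
J =
  [-2,  1,  0]
  [ 0, -2,  0]
  [ 0,  0, -2]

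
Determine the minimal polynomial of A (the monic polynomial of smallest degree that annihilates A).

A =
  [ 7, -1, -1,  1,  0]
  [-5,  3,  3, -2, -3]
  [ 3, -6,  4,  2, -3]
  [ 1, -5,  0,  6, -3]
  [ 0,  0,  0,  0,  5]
x^3 - 15*x^2 + 75*x - 125

The characteristic polynomial is χ_A(x) = (x - 5)^5, so the eigenvalues are known. The minimal polynomial is
  m_A(x) = Π_λ (x − λ)^{k_λ}
where k_λ is the size of the *largest* Jordan block for λ (equivalently, the smallest k with (A − λI)^k v = 0 for every generalised eigenvector v of λ).

  λ = 5: largest Jordan block has size 3, contributing (x − 5)^3

So m_A(x) = (x - 5)^3 = x^3 - 15*x^2 + 75*x - 125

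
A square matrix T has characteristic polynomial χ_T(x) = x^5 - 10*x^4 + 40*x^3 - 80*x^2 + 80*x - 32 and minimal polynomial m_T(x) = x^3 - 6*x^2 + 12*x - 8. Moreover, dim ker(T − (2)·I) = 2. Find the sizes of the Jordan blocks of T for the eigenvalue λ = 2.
Block sizes for λ = 2: [3, 2]

Step 1 — from the characteristic polynomial, algebraic multiplicity of λ = 2 is 5. From dim ker(T − (2)·I) = 2, there are exactly 2 Jordan blocks for λ = 2.
Step 2 — from the minimal polynomial, the factor (x − 2)^3 tells us the largest block for λ = 2 has size 3.
Step 3 — with total size 5, 2 blocks, and largest block 3, the block sizes (in nonincreasing order) are [3, 2].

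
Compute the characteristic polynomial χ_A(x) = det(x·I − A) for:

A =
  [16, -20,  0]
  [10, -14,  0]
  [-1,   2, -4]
x^3 + 2*x^2 - 32*x - 96

Expanding det(x·I − A) (e.g. by cofactor expansion or by noting that A is similar to its Jordan form J, which has the same characteristic polynomial as A) gives
  χ_A(x) = x^3 + 2*x^2 - 32*x - 96
which factors as (x - 6)*(x + 4)^2. The eigenvalues (with algebraic multiplicities) are λ = -4 with multiplicity 2, λ = 6 with multiplicity 1.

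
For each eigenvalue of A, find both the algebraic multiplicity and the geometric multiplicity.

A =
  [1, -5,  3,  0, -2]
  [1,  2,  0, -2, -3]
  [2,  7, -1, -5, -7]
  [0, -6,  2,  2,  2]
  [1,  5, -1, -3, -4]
λ = 0: alg = 5, geom = 2

Step 1 — factor the characteristic polynomial to read off the algebraic multiplicities:
  χ_A(x) = x^5

Step 2 — compute geometric multiplicities via the rank-nullity identity g(λ) = n − rank(A − λI):
  rank(A − (0)·I) = 3, so dim ker(A − (0)·I) = n − 3 = 2

Summary:
  λ = 0: algebraic multiplicity = 5, geometric multiplicity = 2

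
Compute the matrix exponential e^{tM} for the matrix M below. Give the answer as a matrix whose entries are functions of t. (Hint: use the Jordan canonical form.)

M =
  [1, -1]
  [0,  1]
e^{tM} =
  [exp(t), -t*exp(t)]
  [0, exp(t)]

Strategy: write M = P · J · P⁻¹ where J is a Jordan canonical form, so e^{tM} = P · e^{tJ} · P⁻¹, and e^{tJ} can be computed block-by-block.

M has Jordan form
J =
  [1, 1]
  [0, 1]
(up to reordering of blocks).

Per-block formulas:
  For a 2×2 Jordan block J_2(1): exp(t · J_2(1)) = e^(1t)·(I + t·N), where N is the 2×2 nilpotent shift.

After assembling e^{tJ} and conjugating by P, we get:

e^{tM} =
  [exp(t), -t*exp(t)]
  [0, exp(t)]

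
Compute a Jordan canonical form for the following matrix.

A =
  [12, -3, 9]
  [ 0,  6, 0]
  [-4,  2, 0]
J_2(6) ⊕ J_1(6)

The characteristic polynomial is
  det(x·I − A) = x^3 - 18*x^2 + 108*x - 216 = (x - 6)^3

Eigenvalues and multiplicities (the geometric multiplicity of λ is n − rank(A − λI), which equals the number of Jordan blocks for λ):
  λ = 6: algebraic multiplicity = 3, geometric multiplicity = 2

Determining the block sizes for each eigenvalue:
  λ = 6: 2 blocks summing to 3 forces exactly one block of size 2 and the rest size 1 → block sizes [2, 1]

Assembling the blocks gives a Jordan form
J =
  [6, 1, 0]
  [0, 6, 0]
  [0, 0, 6]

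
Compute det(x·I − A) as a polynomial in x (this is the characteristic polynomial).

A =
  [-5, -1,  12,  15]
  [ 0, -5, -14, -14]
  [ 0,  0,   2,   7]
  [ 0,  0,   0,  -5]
x^4 + 13*x^3 + 45*x^2 - 25*x - 250

Expanding det(x·I − A) (e.g. by cofactor expansion or by noting that A is similar to its Jordan form J, which has the same characteristic polynomial as A) gives
  χ_A(x) = x^4 + 13*x^3 + 45*x^2 - 25*x - 250
which factors as (x - 2)*(x + 5)^3. The eigenvalues (with algebraic multiplicities) are λ = -5 with multiplicity 3, λ = 2 with multiplicity 1.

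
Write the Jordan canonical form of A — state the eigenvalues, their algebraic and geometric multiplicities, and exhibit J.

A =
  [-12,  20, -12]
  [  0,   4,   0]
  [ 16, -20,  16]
J_1(0) ⊕ J_1(4) ⊕ J_1(4)

The characteristic polynomial is
  det(x·I − A) = x^3 - 8*x^2 + 16*x = x*(x - 4)^2

Eigenvalues and multiplicities (the geometric multiplicity of λ is n − rank(A − λI), which equals the number of Jordan blocks for λ):
  λ = 0: algebraic multiplicity = 1, geometric multiplicity = 1
  λ = 4: algebraic multiplicity = 2, geometric multiplicity = 2

Determining the block sizes for each eigenvalue:
  λ = 0: one block (gm = 1), so the single block has size am = 1 → block sizes [1]
  λ = 4: gm = am = 2, so every block has size 1 → block sizes [1, 1]

Assembling the blocks gives a Jordan form
J =
  [0, 0, 0]
  [0, 4, 0]
  [0, 0, 4]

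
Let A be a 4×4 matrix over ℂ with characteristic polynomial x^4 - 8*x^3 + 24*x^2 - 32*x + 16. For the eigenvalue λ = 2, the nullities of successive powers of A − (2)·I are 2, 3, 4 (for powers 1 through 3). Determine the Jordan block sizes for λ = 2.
Block sizes for λ = 2: [3, 1]

From the dimensions of kernels of powers, the number of Jordan blocks of size at least j is d_j − d_{j−1} where d_j = dim ker(N^j) (with d_0 = 0). Computing the differences gives [2, 1, 1].
The number of blocks of size exactly k is (#blocks of size ≥ k) − (#blocks of size ≥ k + 1), so the partition is: 1 block(s) of size 1, 1 block(s) of size 3.
In nonincreasing order the block sizes are [3, 1].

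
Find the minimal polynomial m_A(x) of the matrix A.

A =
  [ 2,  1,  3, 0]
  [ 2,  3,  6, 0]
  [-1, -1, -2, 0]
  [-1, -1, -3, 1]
x^2 - 2*x + 1

The characteristic polynomial is χ_A(x) = (x - 1)^4, so the eigenvalues are known. The minimal polynomial is
  m_A(x) = Π_λ (x − λ)^{k_λ}
where k_λ is the size of the *largest* Jordan block for λ (equivalently, the smallest k with (A − λI)^k v = 0 for every generalised eigenvector v of λ).

  λ = 1: largest Jordan block has size 2, contributing (x − 1)^2

So m_A(x) = (x - 1)^2 = x^2 - 2*x + 1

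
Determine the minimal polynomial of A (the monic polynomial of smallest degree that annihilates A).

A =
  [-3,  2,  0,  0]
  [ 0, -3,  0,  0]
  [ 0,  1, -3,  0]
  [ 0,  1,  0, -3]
x^2 + 6*x + 9

The characteristic polynomial is χ_A(x) = (x + 3)^4, so the eigenvalues are known. The minimal polynomial is
  m_A(x) = Π_λ (x − λ)^{k_λ}
where k_λ is the size of the *largest* Jordan block for λ (equivalently, the smallest k with (A − λI)^k v = 0 for every generalised eigenvector v of λ).

  λ = -3: largest Jordan block has size 2, contributing (x + 3)^2

So m_A(x) = (x + 3)^2 = x^2 + 6*x + 9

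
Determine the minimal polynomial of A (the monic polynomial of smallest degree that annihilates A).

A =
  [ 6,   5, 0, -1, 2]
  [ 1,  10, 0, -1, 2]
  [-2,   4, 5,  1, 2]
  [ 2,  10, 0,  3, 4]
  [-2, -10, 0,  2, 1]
x^2 - 10*x + 25

The characteristic polynomial is χ_A(x) = (x - 5)^5, so the eigenvalues are known. The minimal polynomial is
  m_A(x) = Π_λ (x − λ)^{k_λ}
where k_λ is the size of the *largest* Jordan block for λ (equivalently, the smallest k with (A − λI)^k v = 0 for every generalised eigenvector v of λ).

  λ = 5: largest Jordan block has size 2, contributing (x − 5)^2

So m_A(x) = (x - 5)^2 = x^2 - 10*x + 25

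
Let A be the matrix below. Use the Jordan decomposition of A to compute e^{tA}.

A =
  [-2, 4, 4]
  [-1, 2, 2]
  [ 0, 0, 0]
e^{tA} =
  [1 - 2*t, 4*t, 4*t]
  [-t, 2*t + 1, 2*t]
  [0, 0, 1]

Strategy: write A = P · J · P⁻¹ where J is a Jordan canonical form, so e^{tA} = P · e^{tJ} · P⁻¹, and e^{tJ} can be computed block-by-block.

A has Jordan form
J =
  [0, 1, 0]
  [0, 0, 0]
  [0, 0, 0]
(up to reordering of blocks).

Per-block formulas:
  For a 1×1 block at λ = 0: exp(t · [0]) = [e^(0t)].
  For a 2×2 Jordan block J_2(0): exp(t · J_2(0)) = e^(0t)·(I + t·N), where N is the 2×2 nilpotent shift.

After assembling e^{tJ} and conjugating by P, we get:

e^{tA} =
  [1 - 2*t, 4*t, 4*t]
  [-t, 2*t + 1, 2*t]
  [0, 0, 1]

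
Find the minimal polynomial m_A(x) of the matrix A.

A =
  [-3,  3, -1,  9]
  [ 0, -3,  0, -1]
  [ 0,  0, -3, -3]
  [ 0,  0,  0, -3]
x^2 + 6*x + 9

The characteristic polynomial is χ_A(x) = (x + 3)^4, so the eigenvalues are known. The minimal polynomial is
  m_A(x) = Π_λ (x − λ)^{k_λ}
where k_λ is the size of the *largest* Jordan block for λ (equivalently, the smallest k with (A − λI)^k v = 0 for every generalised eigenvector v of λ).

  λ = -3: largest Jordan block has size 2, contributing (x + 3)^2

So m_A(x) = (x + 3)^2 = x^2 + 6*x + 9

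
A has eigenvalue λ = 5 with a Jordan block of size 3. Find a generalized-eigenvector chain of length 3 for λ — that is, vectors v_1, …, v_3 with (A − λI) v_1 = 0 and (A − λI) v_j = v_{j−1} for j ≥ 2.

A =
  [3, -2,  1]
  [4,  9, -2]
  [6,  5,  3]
A Jordan chain for λ = 5 of length 3:
v_1 = (2, -4, -4)ᵀ
v_2 = (-2, 4, 6)ᵀ
v_3 = (1, 0, 0)ᵀ

Let N = A − (5)·I. We want v_3 with N^3 v_3 = 0 but N^2 v_3 ≠ 0; then v_{j-1} := N · v_j for j = 3, …, 2.

Pick v_3 = (1, 0, 0)ᵀ.
Then v_2 = N · v_3 = (-2, 4, 6)ᵀ.
Then v_1 = N · v_2 = (2, -4, -4)ᵀ.

Sanity check: (A − (5)·I) v_1 = (0, 0, 0)ᵀ = 0. ✓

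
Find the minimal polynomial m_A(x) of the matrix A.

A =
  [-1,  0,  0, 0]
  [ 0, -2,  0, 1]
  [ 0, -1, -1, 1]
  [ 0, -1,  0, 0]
x^2 + 2*x + 1

The characteristic polynomial is χ_A(x) = (x + 1)^4, so the eigenvalues are known. The minimal polynomial is
  m_A(x) = Π_λ (x − λ)^{k_λ}
where k_λ is the size of the *largest* Jordan block for λ (equivalently, the smallest k with (A − λI)^k v = 0 for every generalised eigenvector v of λ).

  λ = -1: largest Jordan block has size 2, contributing (x + 1)^2

So m_A(x) = (x + 1)^2 = x^2 + 2*x + 1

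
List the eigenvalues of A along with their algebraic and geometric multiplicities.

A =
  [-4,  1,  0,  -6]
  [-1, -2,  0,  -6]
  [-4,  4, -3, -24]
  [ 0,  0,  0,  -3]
λ = -3: alg = 4, geom = 3

Step 1 — factor the characteristic polynomial to read off the algebraic multiplicities:
  χ_A(x) = (x + 3)^4

Step 2 — compute geometric multiplicities via the rank-nullity identity g(λ) = n − rank(A − λI):
  rank(A − (-3)·I) = 1, so dim ker(A − (-3)·I) = n − 1 = 3

Summary:
  λ = -3: algebraic multiplicity = 4, geometric multiplicity = 3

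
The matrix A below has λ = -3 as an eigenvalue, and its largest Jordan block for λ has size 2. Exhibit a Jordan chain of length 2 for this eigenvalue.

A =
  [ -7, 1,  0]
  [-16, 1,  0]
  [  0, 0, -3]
A Jordan chain for λ = -3 of length 2:
v_1 = (-4, -16, 0)ᵀ
v_2 = (1, 0, 0)ᵀ

Let N = A − (-3)·I. We want v_2 with N^2 v_2 = 0 but N^1 v_2 ≠ 0; then v_{j-1} := N · v_j for j = 2, …, 2.

Pick v_2 = (1, 0, 0)ᵀ.
Then v_1 = N · v_2 = (-4, -16, 0)ᵀ.

Sanity check: (A − (-3)·I) v_1 = (0, 0, 0)ᵀ = 0. ✓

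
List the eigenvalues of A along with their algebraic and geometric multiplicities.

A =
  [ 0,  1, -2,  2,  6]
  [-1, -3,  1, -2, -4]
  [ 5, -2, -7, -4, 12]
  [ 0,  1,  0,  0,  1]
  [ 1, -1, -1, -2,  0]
λ = -2: alg = 5, geom = 2

Step 1 — factor the characteristic polynomial to read off the algebraic multiplicities:
  χ_A(x) = (x + 2)^5

Step 2 — compute geometric multiplicities via the rank-nullity identity g(λ) = n − rank(A − λI):
  rank(A − (-2)·I) = 3, so dim ker(A − (-2)·I) = n − 3 = 2

Summary:
  λ = -2: algebraic multiplicity = 5, geometric multiplicity = 2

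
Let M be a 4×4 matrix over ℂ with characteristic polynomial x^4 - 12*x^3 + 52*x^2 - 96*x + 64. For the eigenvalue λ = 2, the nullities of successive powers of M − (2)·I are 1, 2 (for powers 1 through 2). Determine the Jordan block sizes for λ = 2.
Block sizes for λ = 2: [2]

From the dimensions of kernels of powers, the number of Jordan blocks of size at least j is d_j − d_{j−1} where d_j = dim ker(N^j) (with d_0 = 0). Computing the differences gives [1, 1].
The number of blocks of size exactly k is (#blocks of size ≥ k) − (#blocks of size ≥ k + 1), so the partition is: 1 block(s) of size 2.
In nonincreasing order the block sizes are [2].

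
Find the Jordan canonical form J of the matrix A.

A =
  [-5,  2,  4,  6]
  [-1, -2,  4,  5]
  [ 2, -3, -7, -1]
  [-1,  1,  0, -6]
J_2(-5) ⊕ J_2(-5)

The characteristic polynomial is
  det(x·I − A) = x^4 + 20*x^3 + 150*x^2 + 500*x + 625 = (x + 5)^4

Eigenvalues and multiplicities (the geometric multiplicity of λ is n − rank(A − λI), which equals the number of Jordan blocks for λ):
  λ = -5: algebraic multiplicity = 4, geometric multiplicity = 2

Determining the block sizes for each eigenvalue:
  λ = -5: with am = 4 and gm = 2, the partition is not yet determined (e.g. several partitions of 4 into 2 parts exist). Let N = A − (-5)·I. Computing rank(N^1) = 2, rank(N^2) = 0; the number of blocks of size ≥ j is rank(N^{j−1}) − rank(N^j), giving [2, 2]. So we have 2 block(s) of size 2 → block sizes [2, 2]

Assembling the blocks gives a Jordan form
J =
  [-5,  1,  0,  0]
  [ 0, -5,  0,  0]
  [ 0,  0, -5,  1]
  [ 0,  0,  0, -5]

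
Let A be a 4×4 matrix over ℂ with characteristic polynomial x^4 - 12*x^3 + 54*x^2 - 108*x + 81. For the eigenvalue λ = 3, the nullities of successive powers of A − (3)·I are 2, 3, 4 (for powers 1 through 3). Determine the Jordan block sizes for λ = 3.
Block sizes for λ = 3: [3, 1]

From the dimensions of kernels of powers, the number of Jordan blocks of size at least j is d_j − d_{j−1} where d_j = dim ker(N^j) (with d_0 = 0). Computing the differences gives [2, 1, 1].
The number of blocks of size exactly k is (#blocks of size ≥ k) − (#blocks of size ≥ k + 1), so the partition is: 1 block(s) of size 1, 1 block(s) of size 3.
In nonincreasing order the block sizes are [3, 1].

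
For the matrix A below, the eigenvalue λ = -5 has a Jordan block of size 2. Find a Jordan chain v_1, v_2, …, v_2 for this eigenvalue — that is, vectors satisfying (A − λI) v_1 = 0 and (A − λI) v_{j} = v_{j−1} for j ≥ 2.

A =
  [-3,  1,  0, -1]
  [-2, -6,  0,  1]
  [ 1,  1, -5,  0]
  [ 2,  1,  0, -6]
A Jordan chain for λ = -5 of length 2:
v_1 = (2, -2, 1, 2)ᵀ
v_2 = (1, 0, 0, 0)ᵀ

Let N = A − (-5)·I. We want v_2 with N^2 v_2 = 0 but N^1 v_2 ≠ 0; then v_{j-1} := N · v_j for j = 2, …, 2.

Pick v_2 = (1, 0, 0, 0)ᵀ.
Then v_1 = N · v_2 = (2, -2, 1, 2)ᵀ.

Sanity check: (A − (-5)·I) v_1 = (0, 0, 0, 0)ᵀ = 0. ✓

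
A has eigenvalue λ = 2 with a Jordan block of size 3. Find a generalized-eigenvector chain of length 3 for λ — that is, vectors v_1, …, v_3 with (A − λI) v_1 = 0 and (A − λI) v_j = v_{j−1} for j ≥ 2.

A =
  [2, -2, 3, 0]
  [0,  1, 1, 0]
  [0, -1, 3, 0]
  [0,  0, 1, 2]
A Jordan chain for λ = 2 of length 3:
v_1 = (-1, 0, 0, -1)ᵀ
v_2 = (-2, -1, -1, 0)ᵀ
v_3 = (0, 1, 0, 0)ᵀ

Let N = A − (2)·I. We want v_3 with N^3 v_3 = 0 but N^2 v_3 ≠ 0; then v_{j-1} := N · v_j for j = 3, …, 2.

Pick v_3 = (0, 1, 0, 0)ᵀ.
Then v_2 = N · v_3 = (-2, -1, -1, 0)ᵀ.
Then v_1 = N · v_2 = (-1, 0, 0, -1)ᵀ.

Sanity check: (A − (2)·I) v_1 = (0, 0, 0, 0)ᵀ = 0. ✓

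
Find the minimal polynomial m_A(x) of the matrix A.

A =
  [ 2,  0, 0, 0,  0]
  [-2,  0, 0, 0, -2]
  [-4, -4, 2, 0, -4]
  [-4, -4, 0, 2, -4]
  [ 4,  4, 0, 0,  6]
x^2 - 6*x + 8

The characteristic polynomial is χ_A(x) = (x - 4)*(x - 2)^4, so the eigenvalues are known. The minimal polynomial is
  m_A(x) = Π_λ (x − λ)^{k_λ}
where k_λ is the size of the *largest* Jordan block for λ (equivalently, the smallest k with (A − λI)^k v = 0 for every generalised eigenvector v of λ).

  λ = 2: largest Jordan block has size 1, contributing (x − 2)
  λ = 4: largest Jordan block has size 1, contributing (x − 4)

So m_A(x) = (x - 4)*(x - 2) = x^2 - 6*x + 8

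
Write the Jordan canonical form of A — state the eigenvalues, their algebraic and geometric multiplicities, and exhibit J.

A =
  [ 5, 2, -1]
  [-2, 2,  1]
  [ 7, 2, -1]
J_3(2)

The characteristic polynomial is
  det(x·I − A) = x^3 - 6*x^2 + 12*x - 8 = (x - 2)^3

Eigenvalues and multiplicities (the geometric multiplicity of λ is n − rank(A − λI), which equals the number of Jordan blocks for λ):
  λ = 2: algebraic multiplicity = 3, geometric multiplicity = 1

Determining the block sizes for each eigenvalue:
  λ = 2: one block (gm = 1), so the single block has size am = 3 → block sizes [3]

Assembling the blocks gives a Jordan form
J =
  [2, 1, 0]
  [0, 2, 1]
  [0, 0, 2]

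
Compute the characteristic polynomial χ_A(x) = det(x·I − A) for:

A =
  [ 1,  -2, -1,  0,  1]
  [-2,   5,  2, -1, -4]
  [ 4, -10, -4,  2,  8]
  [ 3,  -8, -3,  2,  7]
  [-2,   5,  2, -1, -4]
x^5

Expanding det(x·I − A) (e.g. by cofactor expansion or by noting that A is similar to its Jordan form J, which has the same characteristic polynomial as A) gives
  χ_A(x) = x^5
which factors as x^5. The eigenvalues (with algebraic multiplicities) are λ = 0 with multiplicity 5.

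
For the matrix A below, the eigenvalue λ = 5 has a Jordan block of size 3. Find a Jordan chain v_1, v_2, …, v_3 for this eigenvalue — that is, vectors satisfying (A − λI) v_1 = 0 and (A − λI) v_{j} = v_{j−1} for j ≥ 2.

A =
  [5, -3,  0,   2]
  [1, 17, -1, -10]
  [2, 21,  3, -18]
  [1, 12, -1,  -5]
A Jordan chain for λ = 5 of length 3:
v_1 = (-1, 0, -1, 0)ᵀ
v_2 = (0, 1, 2, 1)ᵀ
v_3 = (1, 0, 0, 0)ᵀ

Let N = A − (5)·I. We want v_3 with N^3 v_3 = 0 but N^2 v_3 ≠ 0; then v_{j-1} := N · v_j for j = 3, …, 2.

Pick v_3 = (1, 0, 0, 0)ᵀ.
Then v_2 = N · v_3 = (0, 1, 2, 1)ᵀ.
Then v_1 = N · v_2 = (-1, 0, -1, 0)ᵀ.

Sanity check: (A − (5)·I) v_1 = (0, 0, 0, 0)ᵀ = 0. ✓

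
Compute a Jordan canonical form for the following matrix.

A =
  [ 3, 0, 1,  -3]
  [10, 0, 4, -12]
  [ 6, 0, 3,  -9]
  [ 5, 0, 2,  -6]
J_3(0) ⊕ J_1(0)

The characteristic polynomial is
  det(x·I − A) = x^4

Eigenvalues and multiplicities (the geometric multiplicity of λ is n − rank(A − λI), which equals the number of Jordan blocks for λ):
  λ = 0: algebraic multiplicity = 4, geometric multiplicity = 2

Determining the block sizes for each eigenvalue:
  λ = 0: with am = 4 and gm = 2, the partition is not yet determined (e.g. several partitions of 4 into 2 parts exist). Let N = A − (0)·I. Computing rank(N^1) = 2, rank(N^2) = 1, rank(N^3) = 0; the number of blocks of size ≥ j is rank(N^{j−1}) − rank(N^j), giving [2, 1, 1]. So we have 1 block(s) of size 3, 1 block(s) of size 1 → block sizes [3, 1]

Assembling the blocks gives a Jordan form
J =
  [0, 1, 0, 0]
  [0, 0, 1, 0]
  [0, 0, 0, 0]
  [0, 0, 0, 0]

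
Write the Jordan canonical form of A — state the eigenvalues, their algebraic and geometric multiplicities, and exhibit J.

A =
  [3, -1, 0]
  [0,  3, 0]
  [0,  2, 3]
J_2(3) ⊕ J_1(3)

The characteristic polynomial is
  det(x·I − A) = x^3 - 9*x^2 + 27*x - 27 = (x - 3)^3

Eigenvalues and multiplicities (the geometric multiplicity of λ is n − rank(A − λI), which equals the number of Jordan blocks for λ):
  λ = 3: algebraic multiplicity = 3, geometric multiplicity = 2

Determining the block sizes for each eigenvalue:
  λ = 3: 2 blocks summing to 3 forces exactly one block of size 2 and the rest size 1 → block sizes [2, 1]

Assembling the blocks gives a Jordan form
J =
  [3, 1, 0]
  [0, 3, 0]
  [0, 0, 3]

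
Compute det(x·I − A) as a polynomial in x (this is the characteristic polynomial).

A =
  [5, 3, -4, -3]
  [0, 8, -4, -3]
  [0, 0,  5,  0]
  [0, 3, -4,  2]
x^4 - 20*x^3 + 150*x^2 - 500*x + 625

Expanding det(x·I − A) (e.g. by cofactor expansion or by noting that A is similar to its Jordan form J, which has the same characteristic polynomial as A) gives
  χ_A(x) = x^4 - 20*x^3 + 150*x^2 - 500*x + 625
which factors as (x - 5)^4. The eigenvalues (with algebraic multiplicities) are λ = 5 with multiplicity 4.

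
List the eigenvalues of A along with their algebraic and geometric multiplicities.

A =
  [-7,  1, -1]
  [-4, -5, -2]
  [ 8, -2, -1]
λ = -5: alg = 2, geom = 1; λ = -3: alg = 1, geom = 1

Step 1 — factor the characteristic polynomial to read off the algebraic multiplicities:
  χ_A(x) = (x + 3)*(x + 5)^2

Step 2 — compute geometric multiplicities via the rank-nullity identity g(λ) = n − rank(A − λI):
  rank(A − (-5)·I) = 2, so dim ker(A − (-5)·I) = n − 2 = 1
  rank(A − (-3)·I) = 2, so dim ker(A − (-3)·I) = n − 2 = 1

Summary:
  λ = -5: algebraic multiplicity = 2, geometric multiplicity = 1
  λ = -3: algebraic multiplicity = 1, geometric multiplicity = 1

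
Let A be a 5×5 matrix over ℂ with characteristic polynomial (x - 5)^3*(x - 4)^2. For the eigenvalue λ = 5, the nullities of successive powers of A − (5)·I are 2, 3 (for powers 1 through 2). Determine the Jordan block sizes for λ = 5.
Block sizes for λ = 5: [2, 1]

From the dimensions of kernels of powers, the number of Jordan blocks of size at least j is d_j − d_{j−1} where d_j = dim ker(N^j) (with d_0 = 0). Computing the differences gives [2, 1].
The number of blocks of size exactly k is (#blocks of size ≥ k) − (#blocks of size ≥ k + 1), so the partition is: 1 block(s) of size 1, 1 block(s) of size 2.
In nonincreasing order the block sizes are [2, 1].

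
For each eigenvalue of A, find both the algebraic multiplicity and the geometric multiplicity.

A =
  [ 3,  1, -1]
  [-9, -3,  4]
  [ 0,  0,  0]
λ = 0: alg = 3, geom = 1

Step 1 — factor the characteristic polynomial to read off the algebraic multiplicities:
  χ_A(x) = x^3

Step 2 — compute geometric multiplicities via the rank-nullity identity g(λ) = n − rank(A − λI):
  rank(A − (0)·I) = 2, so dim ker(A − (0)·I) = n − 2 = 1

Summary:
  λ = 0: algebraic multiplicity = 3, geometric multiplicity = 1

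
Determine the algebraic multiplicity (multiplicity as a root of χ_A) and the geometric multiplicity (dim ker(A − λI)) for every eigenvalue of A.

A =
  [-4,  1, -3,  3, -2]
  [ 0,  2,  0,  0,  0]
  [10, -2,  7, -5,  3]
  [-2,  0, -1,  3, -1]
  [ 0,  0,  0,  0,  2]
λ = 2: alg = 5, geom = 3

Step 1 — factor the characteristic polynomial to read off the algebraic multiplicities:
  χ_A(x) = (x - 2)^5

Step 2 — compute geometric multiplicities via the rank-nullity identity g(λ) = n − rank(A − λI):
  rank(A − (2)·I) = 2, so dim ker(A − (2)·I) = n − 2 = 3

Summary:
  λ = 2: algebraic multiplicity = 5, geometric multiplicity = 3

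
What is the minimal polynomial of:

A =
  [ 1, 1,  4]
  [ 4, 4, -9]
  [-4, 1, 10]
x^3 - 15*x^2 + 75*x - 125

The characteristic polynomial is χ_A(x) = (x - 5)^3, so the eigenvalues are known. The minimal polynomial is
  m_A(x) = Π_λ (x − λ)^{k_λ}
where k_λ is the size of the *largest* Jordan block for λ (equivalently, the smallest k with (A − λI)^k v = 0 for every generalised eigenvector v of λ).

  λ = 5: largest Jordan block has size 3, contributing (x − 5)^3

So m_A(x) = (x - 5)^3 = x^3 - 15*x^2 + 75*x - 125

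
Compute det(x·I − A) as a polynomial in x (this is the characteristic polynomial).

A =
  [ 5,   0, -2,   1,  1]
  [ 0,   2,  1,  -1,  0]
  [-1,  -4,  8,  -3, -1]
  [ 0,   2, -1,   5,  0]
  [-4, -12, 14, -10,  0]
x^5 - 20*x^4 + 160*x^3 - 640*x^2 + 1280*x - 1024

Expanding det(x·I − A) (e.g. by cofactor expansion or by noting that A is similar to its Jordan form J, which has the same characteristic polynomial as A) gives
  χ_A(x) = x^5 - 20*x^4 + 160*x^3 - 640*x^2 + 1280*x - 1024
which factors as (x - 4)^5. The eigenvalues (with algebraic multiplicities) are λ = 4 with multiplicity 5.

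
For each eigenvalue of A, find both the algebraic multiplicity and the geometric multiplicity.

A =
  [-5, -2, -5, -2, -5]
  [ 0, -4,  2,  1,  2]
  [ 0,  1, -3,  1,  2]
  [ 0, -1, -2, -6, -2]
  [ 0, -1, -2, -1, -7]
λ = -5: alg = 5, geom = 3

Step 1 — factor the characteristic polynomial to read off the algebraic multiplicities:
  χ_A(x) = (x + 5)^5

Step 2 — compute geometric multiplicities via the rank-nullity identity g(λ) = n − rank(A − λI):
  rank(A − (-5)·I) = 2, so dim ker(A − (-5)·I) = n − 2 = 3

Summary:
  λ = -5: algebraic multiplicity = 5, geometric multiplicity = 3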